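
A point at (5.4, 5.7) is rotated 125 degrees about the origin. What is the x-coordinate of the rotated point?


x' = x*cos(theta) - y*sin(theta)
cos(125 deg) = -0.5736, sin(125 deg) = 0.8192
x' = 5.4 * -0.5736 - 5.7 * 0.8192
= -3.0973 - 4.6692
= -7.7665


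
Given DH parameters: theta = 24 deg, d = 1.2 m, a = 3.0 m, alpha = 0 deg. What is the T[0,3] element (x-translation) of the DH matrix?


T[0,3] = a * cos(theta)
= 3.0 * cos(24 deg)
= 3.0 * 0.9135
= 2.7406


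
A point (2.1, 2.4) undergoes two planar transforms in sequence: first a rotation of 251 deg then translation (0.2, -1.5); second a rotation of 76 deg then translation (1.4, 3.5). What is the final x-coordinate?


After transform 1:
x1 = cos(251)*2.1 - sin(251)*2.4 + 0.2 = 1.7856
y1 = sin(251)*2.1 + cos(251)*2.4 + -1.5 = -4.267
After transform 2:
x2 = cos(76)*1.7856 - sin(76)*-4.267 + 1.4
= 5.9722


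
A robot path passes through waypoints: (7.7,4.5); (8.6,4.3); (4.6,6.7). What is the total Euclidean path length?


Segment lengths:
  seg1 = sqrt((0.9)^2 + (-0.2)^2) = 0.922
  seg2 = sqrt((-4.0)^2 + (2.4)^2) = 4.6648
Total = 5.5867


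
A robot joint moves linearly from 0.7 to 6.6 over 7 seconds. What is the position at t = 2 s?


s = t/T = 2/7 = 0.2857
p(t) = p0 + (pf-p0)*s
= 0.7 + (6.6 - 0.7) * 0.2857
= 2.3857


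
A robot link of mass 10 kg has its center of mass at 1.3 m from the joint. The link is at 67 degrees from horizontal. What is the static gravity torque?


tau = m*g*L*cos(angle)
= 10 * 9.81 * 1.3 * cos(67 deg)
= 10 * 9.81 * 1.3 * 0.3907
= 49.8299 Nm


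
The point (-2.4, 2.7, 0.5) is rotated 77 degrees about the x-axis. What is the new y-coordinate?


Rotation about x-axis: y' = y*cos(theta) - z*sin(theta)
= 2.7 * 0.225 - 0.5 * 0.9744
= 0.1202


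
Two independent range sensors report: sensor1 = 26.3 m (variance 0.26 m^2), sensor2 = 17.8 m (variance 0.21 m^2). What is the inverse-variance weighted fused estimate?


w1 = (1/var1) / (1/var1 + 1/var2)
   = 3.8462 / (3.8462 + 4.7619) = 0.4468
w2 = 1 - w1 = 0.5532
fused = w1*s1 + w2*s2 = 11.7511 + 9.8468
= 21.5979 m


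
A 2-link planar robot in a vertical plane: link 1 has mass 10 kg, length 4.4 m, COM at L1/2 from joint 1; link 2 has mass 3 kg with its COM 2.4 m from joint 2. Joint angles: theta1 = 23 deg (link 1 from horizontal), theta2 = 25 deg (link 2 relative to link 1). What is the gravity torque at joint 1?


Horizontal distance from joint 1 to link-1 COM:
  x_c1 = (L1/2)*cos(t1) = 2.2 * 0.9205 = 2.0251 m
Horizontal distance from joint 1 to link-2 COM:
  x_c2 = L1*cos(t1) + Lc2*cos(t1+t2)
       = 4.4*0.9205 + 2.4*0.6691 = 5.6561 m
tau1 = m1*g*x_c1 + m2*g*x_c2
     = 10*9.81*2.0251 + 3*9.81*5.6561
     = 198.6634 + 166.46
     = 365.1234 Nm


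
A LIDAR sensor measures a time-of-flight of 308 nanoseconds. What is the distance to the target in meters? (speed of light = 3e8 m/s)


tof = 308 ns = 3.08e-07 s
dist = c * tof / 2
= 3e8 * 3.08e-07 / 2
= 46.2 m


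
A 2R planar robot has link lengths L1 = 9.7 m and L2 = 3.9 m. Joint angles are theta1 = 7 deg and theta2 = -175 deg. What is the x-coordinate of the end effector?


Convert angles to radians: theta1 = 0.1222, theta2 = -3.0543
x = L1*cos(theta1) + L2*cos(theta1+theta2)
x = 9.6277 + -3.8148
x = 5.8129


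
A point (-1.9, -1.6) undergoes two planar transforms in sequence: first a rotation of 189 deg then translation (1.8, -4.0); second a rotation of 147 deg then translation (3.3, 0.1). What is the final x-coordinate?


After transform 1:
x1 = cos(189)*-1.9 - sin(189)*-1.6 + 1.8 = 3.4263
y1 = sin(189)*-1.9 + cos(189)*-1.6 + -4.0 = -2.1225
After transform 2:
x2 = cos(147)*3.4263 - sin(147)*-2.1225 + 3.3
= 1.5824


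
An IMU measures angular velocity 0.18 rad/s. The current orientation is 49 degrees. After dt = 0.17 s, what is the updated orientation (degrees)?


delta_theta = w * dt = 0.18 * 0.17 = 0.0306 rad
= 1.7533 deg
theta_new = 49 + 1.7533 = 50.7533 deg


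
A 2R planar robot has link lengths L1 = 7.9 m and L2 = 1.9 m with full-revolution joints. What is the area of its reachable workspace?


r_max = L1 + L2 = 9.8 m
r_min = |L1 - L2| = 6.0 m
Area = pi*(r_max^2 - r_min^2)
= pi*(96.04 - 36.0)
= pi * 60.04
= 188.6212 m^2


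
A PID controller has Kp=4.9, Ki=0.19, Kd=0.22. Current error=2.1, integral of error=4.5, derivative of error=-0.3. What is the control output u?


u = Kp*e + Ki*int(e) + Kd*de/dt
= 4.9*2.1 + 0.19*4.5 + 0.22*(-0.3)
= 10.29 + 0.855 + -0.066
= 11.079


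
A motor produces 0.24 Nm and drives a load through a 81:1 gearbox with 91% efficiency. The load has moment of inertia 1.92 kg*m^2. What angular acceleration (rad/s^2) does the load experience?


tau_out = tau_motor * N * eta
= 0.24 * 81 * 0.91 = 17.6904 Nm
alpha = tau_out / I = 17.6904 / 1.92
= 9.2137 rad/s^2


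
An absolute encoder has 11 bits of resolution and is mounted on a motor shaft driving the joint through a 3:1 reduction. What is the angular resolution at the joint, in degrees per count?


counts = 2^11 = 2048
effective counts at joint = 2048 * 3 = 6144
resolution = 360 / 6144
= 0.0586 deg/count


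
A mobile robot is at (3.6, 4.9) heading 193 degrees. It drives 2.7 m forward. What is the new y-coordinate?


y_new = y0 + d*sin(theta)
= 4.9 + 2.7*sin(193)
= 4.9 + -0.6074
= 4.2926


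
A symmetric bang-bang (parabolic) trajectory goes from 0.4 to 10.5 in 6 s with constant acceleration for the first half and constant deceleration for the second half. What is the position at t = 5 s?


Symmetric rest-to-rest: each phase covers (pf-p0)/2 in time T/2. 0.5*a*(T/2)^2 = (pf-p0)/2 => a = 4*(pf-p0)/T^2
a = 4*(10.5-0.4)/6^2 = 1.1222
t = 5 is in the deceleration phase (t > T/2).
p = pf - 0.5*a*(T-t)^2 = 10.5 - 0.5*1.1222*1^2
= 9.9389


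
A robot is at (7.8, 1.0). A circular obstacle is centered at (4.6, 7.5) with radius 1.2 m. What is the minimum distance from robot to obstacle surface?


center_dist = sqrt((7.8-4.6)^2 + (1.0-7.5)^2)
= sqrt(10.24 + 42.25)
= 7.245
min_dist = center_dist - radius = 7.245 - 1.2 = 6.045 m


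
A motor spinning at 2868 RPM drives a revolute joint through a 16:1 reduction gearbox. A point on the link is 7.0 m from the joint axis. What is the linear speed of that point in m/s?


omega_motor = 2868 * 2*pi/60 = 300.3363 rad/s
omega_joint = omega_motor / 16 = 18.771 rad/s
v = omega_joint * r = 18.771 * 7.0
= 131.3971 m/s


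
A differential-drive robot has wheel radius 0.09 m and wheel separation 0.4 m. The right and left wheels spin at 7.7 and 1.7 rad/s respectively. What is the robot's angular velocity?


vR = r*wR = 0.09*7.7 = 0.693 m/s
vL = r*wL = 0.09*1.7 = 0.153 m/s
v = (vR+vL)/2 = 0.423 m/s
omega = (vR-vL)/L = 1.35 rad/s
angular velocity = 1.35 rad/s


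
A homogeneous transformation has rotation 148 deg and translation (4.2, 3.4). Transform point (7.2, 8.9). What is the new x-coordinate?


x' = cos(theta)*px - sin(theta)*py + tx
= -0.848*7.2 - 0.5299*8.9 + 4.2
= -6.6222


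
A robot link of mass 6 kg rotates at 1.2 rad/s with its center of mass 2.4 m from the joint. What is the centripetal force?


F = m * omega^2 * r
= 6 * 1.2^2 * 2.4
= 6 * 1.44 * 2.4
= 20.736 N


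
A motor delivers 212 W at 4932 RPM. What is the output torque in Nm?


omega = 4932 * 2*pi/60 = 516.4778 rad/s
tau = P / omega = 212 / 516.4778
= 0.4105 Nm


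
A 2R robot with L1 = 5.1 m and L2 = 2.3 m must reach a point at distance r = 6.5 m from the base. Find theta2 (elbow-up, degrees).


cos(theta2) = (r^2 - L1^2 - L2^2) / (2*L1*L2)
cos(theta2) = (42.25 - 26.01 - 5.29) / 23.46
cos(theta2) = 0.466752
theta2 = 62.1763 degrees


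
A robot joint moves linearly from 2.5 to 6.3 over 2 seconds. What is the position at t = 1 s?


s = t/T = 1/2 = 0.5
p(t) = p0 + (pf-p0)*s
= 2.5 + (6.3 - 2.5) * 0.5
= 4.4


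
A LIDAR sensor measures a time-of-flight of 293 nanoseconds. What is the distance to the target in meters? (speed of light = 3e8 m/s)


tof = 293 ns = 2.93e-07 s
dist = c * tof / 2
= 3e8 * 2.93e-07 / 2
= 43.95 m


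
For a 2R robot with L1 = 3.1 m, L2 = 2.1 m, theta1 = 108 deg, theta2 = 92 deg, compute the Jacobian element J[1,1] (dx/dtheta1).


J[1,1] = -L1*sin(t1) - L2*sin(t1+t2)
= -3.1*sin(108) - 2.1*sin(200)
= -2.23


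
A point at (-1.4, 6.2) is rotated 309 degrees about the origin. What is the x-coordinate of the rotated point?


x' = x*cos(theta) - y*sin(theta)
cos(309 deg) = 0.6293, sin(309 deg) = -0.7771
x' = -1.4 * 0.6293 - 6.2 * -0.7771
= -0.881 - -4.8183
= 3.9373


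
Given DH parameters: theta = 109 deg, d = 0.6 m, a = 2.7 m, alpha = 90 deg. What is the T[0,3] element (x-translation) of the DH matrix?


T[0,3] = a * cos(theta)
= 2.7 * cos(109 deg)
= 2.7 * -0.3256
= -0.879


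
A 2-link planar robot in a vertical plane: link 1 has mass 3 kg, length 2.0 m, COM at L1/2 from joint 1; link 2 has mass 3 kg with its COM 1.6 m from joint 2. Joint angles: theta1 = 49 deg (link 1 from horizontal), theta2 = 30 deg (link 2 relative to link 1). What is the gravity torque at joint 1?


Horizontal distance from joint 1 to link-1 COM:
  x_c1 = (L1/2)*cos(t1) = 1.0 * 0.6561 = 0.6561 m
Horizontal distance from joint 1 to link-2 COM:
  x_c2 = L1*cos(t1) + Lc2*cos(t1+t2)
       = 2.0*0.6561 + 1.6*0.1908 = 1.6174 m
tau1 = m1*g*x_c1 + m2*g*x_c2
     = 3*9.81*0.6561 + 3*9.81*1.6174
     = 19.3078 + 47.6004
     = 66.9083 Nm


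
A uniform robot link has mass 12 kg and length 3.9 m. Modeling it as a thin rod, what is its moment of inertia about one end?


I = (1/3) * m * L^2
= (1/3) * 12 * 3.9^2
= 0.333333 * 12 * 15.21
= 60.84 kg*m^2


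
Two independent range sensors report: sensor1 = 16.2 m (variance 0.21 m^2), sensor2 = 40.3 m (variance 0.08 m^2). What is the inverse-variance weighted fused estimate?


w1 = (1/var1) / (1/var1 + 1/var2)
   = 4.7619 / (4.7619 + 12.5) = 0.2759
w2 = 1 - w1 = 0.7241
fused = w1*s1 + w2*s2 = 4.469 + 29.1828
= 33.6517 m


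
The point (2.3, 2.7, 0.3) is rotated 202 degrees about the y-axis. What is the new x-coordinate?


Rotation about y-axis: x' = x*cos(theta) + z*sin(theta)
= 2.3 * -0.9272 + 0.3 * -0.3746
= -2.2449


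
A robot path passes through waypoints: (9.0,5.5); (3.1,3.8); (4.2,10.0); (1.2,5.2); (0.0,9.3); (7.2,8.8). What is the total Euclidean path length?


Segment lengths:
  seg1 = sqrt((-5.9)^2 + (-1.7)^2) = 6.14
  seg2 = sqrt((1.1)^2 + (6.2)^2) = 6.2968
  seg3 = sqrt((-3.0)^2 + (-4.8)^2) = 5.6604
  seg4 = sqrt((-1.2)^2 + (4.1)^2) = 4.272
  seg5 = sqrt((7.2)^2 + (-0.5)^2) = 7.2173
Total = 29.5866


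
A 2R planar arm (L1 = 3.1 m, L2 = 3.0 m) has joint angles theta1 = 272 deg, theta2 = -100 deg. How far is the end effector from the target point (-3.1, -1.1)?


End effector via forward kinematics:
x = L1*cos(t1) + L2*cos(t1+t2) = -2.8626
y = L1*sin(t1) + L2*sin(t1+t2) = -2.6806
Distance to target:
d = sqrt((-3.1 - -2.8626)^2 + (-1.1 - -2.6806)^2)
= sqrt(0.0564 + 2.4983)
= 1.5983 m


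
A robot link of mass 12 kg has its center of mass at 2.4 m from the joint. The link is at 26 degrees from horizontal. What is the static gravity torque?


tau = m*g*L*cos(angle)
= 12 * 9.81 * 2.4 * cos(26 deg)
= 12 * 9.81 * 2.4 * 0.8988
= 253.9345 Nm


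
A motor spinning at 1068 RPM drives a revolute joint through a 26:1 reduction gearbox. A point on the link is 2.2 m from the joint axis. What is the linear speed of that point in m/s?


omega_motor = 1068 * 2*pi/60 = 111.8407 rad/s
omega_joint = omega_motor / 26 = 4.3016 rad/s
v = omega_joint * r = 4.3016 * 2.2
= 9.4634 m/s


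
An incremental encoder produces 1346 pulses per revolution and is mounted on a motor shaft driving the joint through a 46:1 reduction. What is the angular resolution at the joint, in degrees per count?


counts per rev = 1346
effective counts at joint = 1346 * 46 = 61916
resolution = 360 / 61916
= 0.0058 deg/count


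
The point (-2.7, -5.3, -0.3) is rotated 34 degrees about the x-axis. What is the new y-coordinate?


Rotation about x-axis: y' = y*cos(theta) - z*sin(theta)
= -5.3 * 0.829 - -0.3 * 0.5592
= -4.2261


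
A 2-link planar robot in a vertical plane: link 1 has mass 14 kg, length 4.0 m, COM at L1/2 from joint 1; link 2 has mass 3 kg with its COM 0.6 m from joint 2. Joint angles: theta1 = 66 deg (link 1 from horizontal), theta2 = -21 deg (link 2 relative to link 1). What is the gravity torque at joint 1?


Horizontal distance from joint 1 to link-1 COM:
  x_c1 = (L1/2)*cos(t1) = 2.0 * 0.4067 = 0.8135 m
Horizontal distance from joint 1 to link-2 COM:
  x_c2 = L1*cos(t1) + Lc2*cos(t1+t2)
       = 4.0*0.4067 + 0.6*0.7071 = 2.0512 m
tau1 = m1*g*x_c1 + m2*g*x_c2
     = 14*9.81*0.8135 + 3*9.81*2.0512
     = 111.7224 + 60.3671
     = 172.0896 Nm


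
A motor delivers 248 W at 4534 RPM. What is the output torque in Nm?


omega = 4534 * 2*pi/60 = 474.7994 rad/s
tau = P / omega = 248 / 474.7994
= 0.5223 Nm


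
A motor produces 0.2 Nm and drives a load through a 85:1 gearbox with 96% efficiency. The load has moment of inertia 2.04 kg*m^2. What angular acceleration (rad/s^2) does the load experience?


tau_out = tau_motor * N * eta
= 0.2 * 85 * 0.96 = 16.32 Nm
alpha = tau_out / I = 16.32 / 2.04
= 8.0 rad/s^2


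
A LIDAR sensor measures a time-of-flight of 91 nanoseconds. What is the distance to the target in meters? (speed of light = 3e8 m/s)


tof = 91 ns = 9.1e-08 s
dist = c * tof / 2
= 3e8 * 9.1e-08 / 2
= 13.65 m


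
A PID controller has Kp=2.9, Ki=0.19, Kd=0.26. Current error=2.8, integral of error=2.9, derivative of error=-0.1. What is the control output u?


u = Kp*e + Ki*int(e) + Kd*de/dt
= 2.9*2.8 + 0.19*2.9 + 0.26*(-0.1)
= 8.12 + 0.551 + -0.026
= 8.645


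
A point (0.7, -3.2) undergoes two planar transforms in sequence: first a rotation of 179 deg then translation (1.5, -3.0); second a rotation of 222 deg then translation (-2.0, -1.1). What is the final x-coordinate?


After transform 1:
x1 = cos(179)*0.7 - sin(179)*-3.2 + 1.5 = 0.856
y1 = sin(179)*0.7 + cos(179)*-3.2 + -3.0 = 0.2117
After transform 2:
x2 = cos(222)*0.856 - sin(222)*0.2117 + -2.0
= -2.4944


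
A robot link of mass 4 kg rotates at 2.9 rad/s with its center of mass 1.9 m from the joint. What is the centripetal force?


F = m * omega^2 * r
= 4 * 2.9^2 * 1.9
= 4 * 8.41 * 1.9
= 63.916 N


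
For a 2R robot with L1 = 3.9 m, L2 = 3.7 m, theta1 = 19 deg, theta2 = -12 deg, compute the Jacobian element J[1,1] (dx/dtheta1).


J[1,1] = -L1*sin(t1) - L2*sin(t1+t2)
= -3.9*sin(19) - 3.7*sin(7)
= -1.7206


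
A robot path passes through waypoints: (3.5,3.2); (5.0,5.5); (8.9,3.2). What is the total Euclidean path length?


Segment lengths:
  seg1 = sqrt((1.5)^2 + (2.3)^2) = 2.7459
  seg2 = sqrt((3.9)^2 + (-2.3)^2) = 4.5277
Total = 7.2736


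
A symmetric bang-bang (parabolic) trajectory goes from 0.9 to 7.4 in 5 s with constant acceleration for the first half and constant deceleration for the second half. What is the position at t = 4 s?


Symmetric rest-to-rest: each phase covers (pf-p0)/2 in time T/2. 0.5*a*(T/2)^2 = (pf-p0)/2 => a = 4*(pf-p0)/T^2
a = 4*(7.4-0.9)/5^2 = 1.04
t = 4 is in the deceleration phase (t > T/2).
p = pf - 0.5*a*(T-t)^2 = 7.4 - 0.5*1.04*1^2
= 6.88


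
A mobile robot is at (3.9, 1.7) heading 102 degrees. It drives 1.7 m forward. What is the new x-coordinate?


x_new = x0 + d*cos(theta)
= 3.9 + 1.7*cos(102)
= 3.9 + -0.3534
= 3.5466


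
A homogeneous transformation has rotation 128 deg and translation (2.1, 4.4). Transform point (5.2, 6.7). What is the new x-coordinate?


x' = cos(theta)*px - sin(theta)*py + tx
= -0.6157*5.2 - 0.788*6.7 + 2.1
= -6.3811


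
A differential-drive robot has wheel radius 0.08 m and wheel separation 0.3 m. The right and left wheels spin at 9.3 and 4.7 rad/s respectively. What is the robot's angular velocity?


vR = r*wR = 0.08*9.3 = 0.744 m/s
vL = r*wL = 0.08*4.7 = 0.376 m/s
v = (vR+vL)/2 = 0.56 m/s
omega = (vR-vL)/L = 1.2267 rad/s
angular velocity = 1.2267 rad/s


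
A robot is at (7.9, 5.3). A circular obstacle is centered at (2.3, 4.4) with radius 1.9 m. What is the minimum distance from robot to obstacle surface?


center_dist = sqrt((7.9-2.3)^2 + (5.3-4.4)^2)
= sqrt(31.36 + 0.81)
= 5.6719
min_dist = center_dist - radius = 5.6719 - 1.9 = 3.7719 m


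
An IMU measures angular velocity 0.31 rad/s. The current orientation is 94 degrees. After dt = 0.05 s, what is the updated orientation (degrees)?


delta_theta = w * dt = 0.31 * 0.05 = 0.0155 rad
= 0.8881 deg
theta_new = 94 + 0.8881 = 94.8881 deg


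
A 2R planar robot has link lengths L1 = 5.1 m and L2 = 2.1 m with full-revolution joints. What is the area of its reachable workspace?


r_max = L1 + L2 = 7.2 m
r_min = |L1 - L2| = 3.0 m
Area = pi*(r_max^2 - r_min^2)
= pi*(51.84 - 9.0)
= pi * 42.84
= 134.5858 m^2


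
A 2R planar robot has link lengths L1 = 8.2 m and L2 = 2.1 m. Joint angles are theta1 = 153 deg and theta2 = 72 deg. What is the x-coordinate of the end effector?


Convert angles to radians: theta1 = 2.6704, theta2 = 1.2566
x = L1*cos(theta1) + L2*cos(theta1+theta2)
x = -7.3063 + -1.4849
x = -8.7912


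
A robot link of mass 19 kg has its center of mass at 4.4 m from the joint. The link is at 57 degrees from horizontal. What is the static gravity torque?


tau = m*g*L*cos(angle)
= 19 * 9.81 * 4.4 * cos(57 deg)
= 19 * 9.81 * 4.4 * 0.5446
= 446.6672 Nm


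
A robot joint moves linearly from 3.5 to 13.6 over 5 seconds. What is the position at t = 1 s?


s = t/T = 1/5 = 0.2
p(t) = p0 + (pf-p0)*s
= 3.5 + (13.6 - 3.5) * 0.2
= 5.52


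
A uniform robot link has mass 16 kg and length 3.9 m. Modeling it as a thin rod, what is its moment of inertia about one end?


I = (1/3) * m * L^2
= (1/3) * 16 * 3.9^2
= 0.333333 * 16 * 15.21
= 81.12 kg*m^2


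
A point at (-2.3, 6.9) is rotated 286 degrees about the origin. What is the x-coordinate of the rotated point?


x' = x*cos(theta) - y*sin(theta)
cos(286 deg) = 0.2756, sin(286 deg) = -0.9613
x' = -2.3 * 0.2756 - 6.9 * -0.9613
= -0.634 - -6.6327
= 5.9987


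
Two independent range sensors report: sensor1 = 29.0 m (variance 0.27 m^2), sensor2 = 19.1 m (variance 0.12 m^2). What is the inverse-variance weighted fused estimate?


w1 = (1/var1) / (1/var1 + 1/var2)
   = 3.7037 / (3.7037 + 8.3333) = 0.3077
w2 = 1 - w1 = 0.6923
fused = w1*s1 + w2*s2 = 8.9231 + 13.2231
= 22.1462 m


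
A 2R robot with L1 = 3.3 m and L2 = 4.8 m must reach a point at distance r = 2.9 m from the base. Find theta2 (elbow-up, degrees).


cos(theta2) = (r^2 - L1^2 - L2^2) / (2*L1*L2)
cos(theta2) = (8.41 - 10.89 - 23.04) / 31.68
cos(theta2) = -0.805556
theta2 = 143.6639 degrees


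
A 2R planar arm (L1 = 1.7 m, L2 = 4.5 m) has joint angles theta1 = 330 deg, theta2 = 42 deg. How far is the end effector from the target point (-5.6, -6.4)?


End effector via forward kinematics:
x = L1*cos(t1) + L2*cos(t1+t2) = 5.8739
y = L1*sin(t1) + L2*sin(t1+t2) = 0.0856
Distance to target:
d = sqrt((-5.6 - 5.8739)^2 + (-6.4 - 0.0856)^2)
= sqrt(131.6506 + 42.063)
= 13.18 m


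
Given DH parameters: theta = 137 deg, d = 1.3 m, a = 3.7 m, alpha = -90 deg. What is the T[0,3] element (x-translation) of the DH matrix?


T[0,3] = a * cos(theta)
= 3.7 * cos(137 deg)
= 3.7 * -0.7314
= -2.706


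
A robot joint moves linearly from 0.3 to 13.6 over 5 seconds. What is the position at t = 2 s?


s = t/T = 2/5 = 0.4
p(t) = p0 + (pf-p0)*s
= 0.3 + (13.6 - 0.3) * 0.4
= 5.62


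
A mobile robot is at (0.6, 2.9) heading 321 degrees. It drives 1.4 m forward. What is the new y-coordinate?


y_new = y0 + d*sin(theta)
= 2.9 + 1.4*sin(321)
= 2.9 + -0.881
= 2.019


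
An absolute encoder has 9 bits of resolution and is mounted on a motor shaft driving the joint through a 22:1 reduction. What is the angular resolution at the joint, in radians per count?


counts = 2^9 = 512
effective counts at joint = 512 * 22 = 11264
resolution = 2*pi / 11264
= 5.5781e-04 rad/count


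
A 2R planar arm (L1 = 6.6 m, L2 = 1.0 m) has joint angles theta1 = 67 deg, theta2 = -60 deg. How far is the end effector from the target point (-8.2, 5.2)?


End effector via forward kinematics:
x = L1*cos(t1) + L2*cos(t1+t2) = 3.5714
y = L1*sin(t1) + L2*sin(t1+t2) = 6.1972
Distance to target:
d = sqrt((-8.2 - 3.5714)^2 + (5.2 - 6.1972)^2)
= sqrt(138.5652 + 0.9944)
= 11.8135 m


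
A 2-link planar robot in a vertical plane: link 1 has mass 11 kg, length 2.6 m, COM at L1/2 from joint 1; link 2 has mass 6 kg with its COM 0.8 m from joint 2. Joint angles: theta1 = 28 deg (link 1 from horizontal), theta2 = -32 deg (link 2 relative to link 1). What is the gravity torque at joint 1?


Horizontal distance from joint 1 to link-1 COM:
  x_c1 = (L1/2)*cos(t1) = 1.3 * 0.8829 = 1.1478 m
Horizontal distance from joint 1 to link-2 COM:
  x_c2 = L1*cos(t1) + Lc2*cos(t1+t2)
       = 2.6*0.8829 + 0.8*0.9976 = 3.0937 m
tau1 = m1*g*x_c1 + m2*g*x_c2
     = 11*9.81*1.1478 + 6*9.81*3.0937
     = 123.8625 + 182.0961
     = 305.9586 Nm


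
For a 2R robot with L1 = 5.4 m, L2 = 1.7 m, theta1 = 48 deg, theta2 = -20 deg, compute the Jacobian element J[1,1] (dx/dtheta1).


J[1,1] = -L1*sin(t1) - L2*sin(t1+t2)
= -5.4*sin(48) - 1.7*sin(28)
= -4.8111


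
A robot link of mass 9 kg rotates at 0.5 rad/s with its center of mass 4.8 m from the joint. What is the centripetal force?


F = m * omega^2 * r
= 9 * 0.5^2 * 4.8
= 9 * 0.25 * 4.8
= 10.8 N


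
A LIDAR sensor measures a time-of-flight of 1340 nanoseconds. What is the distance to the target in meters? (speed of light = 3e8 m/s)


tof = 1340 ns = 1.34e-06 s
dist = c * tof / 2
= 3e8 * 1.34e-06 / 2
= 201.0 m


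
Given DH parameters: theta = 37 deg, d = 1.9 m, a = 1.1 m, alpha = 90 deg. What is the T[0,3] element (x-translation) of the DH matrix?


T[0,3] = a * cos(theta)
= 1.1 * cos(37 deg)
= 1.1 * 0.7986
= 0.8785


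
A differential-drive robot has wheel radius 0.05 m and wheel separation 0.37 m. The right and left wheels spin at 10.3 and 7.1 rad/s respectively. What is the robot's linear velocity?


vR = r*wR = 0.05*10.3 = 0.515 m/s
vL = r*wL = 0.05*7.1 = 0.355 m/s
v = (vR+vL)/2 = 0.435 m/s
omega = (vR-vL)/L = 0.4324 rad/s
linear velocity = 0.435 m/s


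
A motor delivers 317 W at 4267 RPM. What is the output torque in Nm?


omega = 4267 * 2*pi/60 = 446.8392 rad/s
tau = P / omega = 317 / 446.8392
= 0.7094 Nm


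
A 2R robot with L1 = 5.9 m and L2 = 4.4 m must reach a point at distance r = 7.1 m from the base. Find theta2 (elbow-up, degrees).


cos(theta2) = (r^2 - L1^2 - L2^2) / (2*L1*L2)
cos(theta2) = (50.41 - 34.81 - 19.36) / 51.92
cos(theta2) = -0.072419
theta2 = 94.1529 degrees


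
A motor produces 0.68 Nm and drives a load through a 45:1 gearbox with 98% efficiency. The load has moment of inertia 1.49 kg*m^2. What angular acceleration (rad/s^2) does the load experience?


tau_out = tau_motor * N * eta
= 0.68 * 45 * 0.98 = 29.988 Nm
alpha = tau_out / I = 29.988 / 1.49
= 20.1262 rad/s^2


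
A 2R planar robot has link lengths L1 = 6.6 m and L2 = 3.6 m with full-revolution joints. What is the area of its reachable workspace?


r_max = L1 + L2 = 10.2 m
r_min = |L1 - L2| = 3.0 m
Area = pi*(r_max^2 - r_min^2)
= pi*(104.04 - 9.0)
= pi * 95.04
= 298.577 m^2


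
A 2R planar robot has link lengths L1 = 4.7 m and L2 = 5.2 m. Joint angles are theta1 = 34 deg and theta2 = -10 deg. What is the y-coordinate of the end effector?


Convert angles to radians: theta1 = 0.5934, theta2 = -0.1745
y = L1*sin(theta1) + L2*sin(theta1+theta2)
y = 2.6282 + 2.115
y = 4.7432


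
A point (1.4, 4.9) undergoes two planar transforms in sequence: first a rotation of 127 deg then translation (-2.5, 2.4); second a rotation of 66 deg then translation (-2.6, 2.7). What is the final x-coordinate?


After transform 1:
x1 = cos(127)*1.4 - sin(127)*4.9 + -2.5 = -7.2559
y1 = sin(127)*1.4 + cos(127)*4.9 + 2.4 = 0.5692
After transform 2:
x2 = cos(66)*-7.2559 - sin(66)*0.5692 + -2.6
= -6.0712


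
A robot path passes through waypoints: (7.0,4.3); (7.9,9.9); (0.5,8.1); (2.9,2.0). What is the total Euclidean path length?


Segment lengths:
  seg1 = sqrt((0.9)^2 + (5.6)^2) = 5.6719
  seg2 = sqrt((-7.4)^2 + (-1.8)^2) = 7.6158
  seg3 = sqrt((2.4)^2 + (-6.1)^2) = 6.5552
Total = 19.8428


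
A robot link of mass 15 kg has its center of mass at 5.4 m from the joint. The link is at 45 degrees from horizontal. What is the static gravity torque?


tau = m*g*L*cos(angle)
= 15 * 9.81 * 5.4 * cos(45 deg)
= 15 * 9.81 * 5.4 * 0.7071
= 561.8741 Nm


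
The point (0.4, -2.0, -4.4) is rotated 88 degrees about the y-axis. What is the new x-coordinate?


Rotation about y-axis: x' = x*cos(theta) + z*sin(theta)
= 0.4 * 0.0349 + -4.4 * 0.9994
= -4.3834


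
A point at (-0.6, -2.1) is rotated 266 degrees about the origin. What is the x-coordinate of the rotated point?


x' = x*cos(theta) - y*sin(theta)
cos(266 deg) = -0.0698, sin(266 deg) = -0.9976
x' = -0.6 * -0.0698 - -2.1 * -0.9976
= 0.0419 - 2.0949
= -2.053


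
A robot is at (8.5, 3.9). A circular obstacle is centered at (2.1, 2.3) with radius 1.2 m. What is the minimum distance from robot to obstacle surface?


center_dist = sqrt((8.5-2.1)^2 + (3.9-2.3)^2)
= sqrt(40.96 + 2.56)
= 6.597
min_dist = center_dist - radius = 6.597 - 1.2 = 5.397 m


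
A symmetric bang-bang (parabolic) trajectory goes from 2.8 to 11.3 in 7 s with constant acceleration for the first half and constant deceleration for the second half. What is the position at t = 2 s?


Symmetric rest-to-rest: each phase covers (pf-p0)/2 in time T/2. 0.5*a*(T/2)^2 = (pf-p0)/2 => a = 4*(pf-p0)/T^2
a = 4*(11.3-2.8)/7^2 = 0.6939
t = 2 is in the acceleration phase (t <= T/2).
p = p0 + 0.5*a*t^2 = 2.8 + 0.5*0.6939*2^2
= 4.1878


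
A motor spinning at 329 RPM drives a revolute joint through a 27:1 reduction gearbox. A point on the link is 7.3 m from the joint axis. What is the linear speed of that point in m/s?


omega_motor = 329 * 2*pi/60 = 34.4528 rad/s
omega_joint = omega_motor / 27 = 1.276 rad/s
v = omega_joint * r = 1.276 * 7.3
= 9.315 m/s


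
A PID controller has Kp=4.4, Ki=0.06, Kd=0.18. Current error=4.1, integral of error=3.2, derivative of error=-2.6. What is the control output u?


u = Kp*e + Ki*int(e) + Kd*de/dt
= 4.4*4.1 + 0.06*3.2 + 0.18*(-2.6)
= 18.04 + 0.192 + -0.468
= 17.764


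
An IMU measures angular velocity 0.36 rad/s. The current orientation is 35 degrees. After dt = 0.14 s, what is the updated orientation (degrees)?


delta_theta = w * dt = 0.36 * 0.14 = 0.0504 rad
= 2.8877 deg
theta_new = 35 + 2.8877 = 37.8877 deg


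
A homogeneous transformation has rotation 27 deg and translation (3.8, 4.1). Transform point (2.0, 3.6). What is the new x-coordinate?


x' = cos(theta)*px - sin(theta)*py + tx
= 0.891*2.0 - 0.454*3.6 + 3.8
= 3.9476


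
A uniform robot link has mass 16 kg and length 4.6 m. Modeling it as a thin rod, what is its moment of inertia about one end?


I = (1/3) * m * L^2
= (1/3) * 16 * 4.6^2
= 0.333333 * 16 * 21.16
= 112.8533 kg*m^2


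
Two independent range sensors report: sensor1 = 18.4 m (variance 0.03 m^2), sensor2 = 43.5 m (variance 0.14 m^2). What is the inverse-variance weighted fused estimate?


w1 = (1/var1) / (1/var1 + 1/var2)
   = 33.3333 / (33.3333 + 7.1429) = 0.8235
w2 = 1 - w1 = 0.1765
fused = w1*s1 + w2*s2 = 15.1529 + 7.6765
= 22.8294 m


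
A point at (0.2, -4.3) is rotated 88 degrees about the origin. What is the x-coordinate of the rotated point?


x' = x*cos(theta) - y*sin(theta)
cos(88 deg) = 0.0349, sin(88 deg) = 0.9994
x' = 0.2 * 0.0349 - -4.3 * 0.9994
= 0.007 - -4.2974
= 4.3044


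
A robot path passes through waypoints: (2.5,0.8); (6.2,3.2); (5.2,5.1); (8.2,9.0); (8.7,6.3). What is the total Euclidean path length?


Segment lengths:
  seg1 = sqrt((3.7)^2 + (2.4)^2) = 4.4102
  seg2 = sqrt((-1.0)^2 + (1.9)^2) = 2.1471
  seg3 = sqrt((3.0)^2 + (3.9)^2) = 4.9204
  seg4 = sqrt((0.5)^2 + (-2.7)^2) = 2.7459
Total = 14.2236


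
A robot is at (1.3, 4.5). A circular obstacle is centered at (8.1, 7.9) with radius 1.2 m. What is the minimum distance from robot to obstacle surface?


center_dist = sqrt((1.3-8.1)^2 + (4.5-7.9)^2)
= sqrt(46.24 + 11.56)
= 7.6026
min_dist = center_dist - radius = 7.6026 - 1.2 = 6.4026 m


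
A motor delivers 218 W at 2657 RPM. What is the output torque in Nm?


omega = 2657 * 2*pi/60 = 278.2404 rad/s
tau = P / omega = 218 / 278.2404
= 0.7835 Nm


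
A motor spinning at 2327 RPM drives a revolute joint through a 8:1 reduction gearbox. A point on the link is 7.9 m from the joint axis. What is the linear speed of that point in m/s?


omega_motor = 2327 * 2*pi/60 = 243.6829 rad/s
omega_joint = omega_motor / 8 = 30.4604 rad/s
v = omega_joint * r = 30.4604 * 7.9
= 240.6368 m/s


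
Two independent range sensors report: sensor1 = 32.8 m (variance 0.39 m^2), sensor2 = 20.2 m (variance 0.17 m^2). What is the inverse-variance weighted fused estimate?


w1 = (1/var1) / (1/var1 + 1/var2)
   = 2.5641 / (2.5641 + 5.8824) = 0.3036
w2 = 1 - w1 = 0.6964
fused = w1*s1 + w2*s2 = 9.9571 + 14.0679
= 24.025 m


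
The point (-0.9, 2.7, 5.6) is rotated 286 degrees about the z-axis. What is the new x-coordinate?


Rotation about z-axis: x' = x*cos(theta) - y*sin(theta)
= -0.9 * 0.2756 - 2.7 * -0.9613
= 2.3473


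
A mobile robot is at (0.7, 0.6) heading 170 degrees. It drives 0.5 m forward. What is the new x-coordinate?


x_new = x0 + d*cos(theta)
= 0.7 + 0.5*cos(170)
= 0.7 + -0.4924
= 0.2076


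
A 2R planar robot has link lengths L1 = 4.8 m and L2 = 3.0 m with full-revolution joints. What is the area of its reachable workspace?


r_max = L1 + L2 = 7.8 m
r_min = |L1 - L2| = 1.8 m
Area = pi*(r_max^2 - r_min^2)
= pi*(60.84 - 3.24)
= pi * 57.6
= 180.9557 m^2


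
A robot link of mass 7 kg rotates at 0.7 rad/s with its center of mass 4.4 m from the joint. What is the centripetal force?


F = m * omega^2 * r
= 7 * 0.7^2 * 4.4
= 7 * 0.49 * 4.4
= 15.092 N


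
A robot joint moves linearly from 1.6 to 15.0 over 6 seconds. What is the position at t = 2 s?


s = t/T = 2/6 = 0.3333
p(t) = p0 + (pf-p0)*s
= 1.6 + (15.0 - 1.6) * 0.3333
= 6.0667


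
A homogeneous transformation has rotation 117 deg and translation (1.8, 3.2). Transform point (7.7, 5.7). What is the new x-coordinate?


x' = cos(theta)*px - sin(theta)*py + tx
= -0.454*7.7 - 0.891*5.7 + 1.8
= -6.7745


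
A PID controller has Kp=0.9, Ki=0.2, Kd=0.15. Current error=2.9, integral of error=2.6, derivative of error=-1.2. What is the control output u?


u = Kp*e + Ki*int(e) + Kd*de/dt
= 0.9*2.9 + 0.2*2.6 + 0.15*(-1.2)
= 2.61 + 0.52 + -0.18
= 2.95


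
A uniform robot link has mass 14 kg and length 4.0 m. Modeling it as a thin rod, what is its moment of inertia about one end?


I = (1/3) * m * L^2
= (1/3) * 14 * 4.0^2
= 0.333333 * 14 * 16.0
= 74.6667 kg*m^2


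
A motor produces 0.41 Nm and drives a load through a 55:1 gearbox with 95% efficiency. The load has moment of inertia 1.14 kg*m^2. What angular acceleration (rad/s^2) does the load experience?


tau_out = tau_motor * N * eta
= 0.41 * 55 * 0.95 = 21.4225 Nm
alpha = tau_out / I = 21.4225 / 1.14
= 18.7917 rad/s^2


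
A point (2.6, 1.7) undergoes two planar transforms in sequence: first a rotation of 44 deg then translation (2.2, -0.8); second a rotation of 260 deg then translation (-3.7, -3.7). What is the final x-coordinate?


After transform 1:
x1 = cos(44)*2.6 - sin(44)*1.7 + 2.2 = 2.8894
y1 = sin(44)*2.6 + cos(44)*1.7 + -0.8 = 2.229
After transform 2:
x2 = cos(260)*2.8894 - sin(260)*2.229 + -3.7
= -2.0066


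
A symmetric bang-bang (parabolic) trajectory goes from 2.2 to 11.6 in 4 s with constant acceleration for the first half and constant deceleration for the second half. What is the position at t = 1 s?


Symmetric rest-to-rest: each phase covers (pf-p0)/2 in time T/2. 0.5*a*(T/2)^2 = (pf-p0)/2 => a = 4*(pf-p0)/T^2
a = 4*(11.6-2.2)/4^2 = 2.35
t = 1 is in the acceleration phase (t <= T/2).
p = p0 + 0.5*a*t^2 = 2.2 + 0.5*2.35*1^2
= 3.375


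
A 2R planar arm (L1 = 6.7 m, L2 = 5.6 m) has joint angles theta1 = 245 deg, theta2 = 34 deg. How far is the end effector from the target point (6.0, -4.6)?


End effector via forward kinematics:
x = L1*cos(t1) + L2*cos(t1+t2) = -1.9555
y = L1*sin(t1) + L2*sin(t1+t2) = -11.6033
Distance to target:
d = sqrt((6.0 - -1.9555)^2 + (-4.6 - -11.6033)^2)
= sqrt(63.2901 + 49.0464)
= 10.5989 m


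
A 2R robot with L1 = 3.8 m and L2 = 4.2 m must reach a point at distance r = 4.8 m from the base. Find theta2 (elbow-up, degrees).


cos(theta2) = (r^2 - L1^2 - L2^2) / (2*L1*L2)
cos(theta2) = (23.04 - 14.44 - 17.64) / 31.92
cos(theta2) = -0.283208
theta2 = 106.4518 degrees


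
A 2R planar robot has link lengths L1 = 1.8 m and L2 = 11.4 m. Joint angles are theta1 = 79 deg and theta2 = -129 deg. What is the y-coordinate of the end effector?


Convert angles to radians: theta1 = 1.3788, theta2 = -2.2515
y = L1*sin(theta1) + L2*sin(theta1+theta2)
y = 1.7669 + -8.7329
y = -6.966


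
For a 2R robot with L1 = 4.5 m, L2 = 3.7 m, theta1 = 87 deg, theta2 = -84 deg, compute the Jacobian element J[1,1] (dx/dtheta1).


J[1,1] = -L1*sin(t1) - L2*sin(t1+t2)
= -4.5*sin(87) - 3.7*sin(3)
= -4.6875


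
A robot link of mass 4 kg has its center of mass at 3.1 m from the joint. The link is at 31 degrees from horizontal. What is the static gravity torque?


tau = m*g*L*cos(angle)
= 4 * 9.81 * 3.1 * cos(31 deg)
= 4 * 9.81 * 3.1 * 0.8572
= 104.2693 Nm


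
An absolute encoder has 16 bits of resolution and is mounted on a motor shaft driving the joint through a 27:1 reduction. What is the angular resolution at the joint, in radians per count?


counts = 2^16 = 65536
effective counts at joint = 65536 * 27 = 1769472
resolution = 2*pi / 1769472
= 3.5509e-06 rad/count


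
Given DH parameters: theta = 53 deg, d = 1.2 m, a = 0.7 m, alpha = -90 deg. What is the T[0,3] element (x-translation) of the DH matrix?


T[0,3] = a * cos(theta)
= 0.7 * cos(53 deg)
= 0.7 * 0.6018
= 0.4213


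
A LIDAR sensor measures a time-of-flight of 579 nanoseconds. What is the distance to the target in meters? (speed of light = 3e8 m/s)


tof = 579 ns = 5.79e-07 s
dist = c * tof / 2
= 3e8 * 5.79e-07 / 2
= 86.85 m


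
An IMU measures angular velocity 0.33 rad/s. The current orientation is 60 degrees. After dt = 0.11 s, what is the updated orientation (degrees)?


delta_theta = w * dt = 0.33 * 0.11 = 0.0363 rad
= 2.0798 deg
theta_new = 60 + 2.0798 = 62.0798 deg


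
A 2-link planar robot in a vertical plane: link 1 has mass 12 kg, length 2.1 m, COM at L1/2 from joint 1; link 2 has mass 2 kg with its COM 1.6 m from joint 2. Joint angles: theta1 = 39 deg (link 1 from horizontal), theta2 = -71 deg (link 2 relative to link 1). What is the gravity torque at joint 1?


Horizontal distance from joint 1 to link-1 COM:
  x_c1 = (L1/2)*cos(t1) = 1.05 * 0.7771 = 0.816 m
Horizontal distance from joint 1 to link-2 COM:
  x_c2 = L1*cos(t1) + Lc2*cos(t1+t2)
       = 2.1*0.7771 + 1.6*0.848 = 2.9889 m
tau1 = m1*g*x_c1 + m2*g*x_c2
     = 12*9.81*0.816 + 2*9.81*2.9889
     = 96.0599 + 58.6419
     = 154.7018 Nm


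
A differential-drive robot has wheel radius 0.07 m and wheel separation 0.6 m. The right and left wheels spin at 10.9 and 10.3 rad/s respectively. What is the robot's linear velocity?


vR = r*wR = 0.07*10.9 = 0.763 m/s
vL = r*wL = 0.07*10.3 = 0.721 m/s
v = (vR+vL)/2 = 0.742 m/s
omega = (vR-vL)/L = 0.07 rad/s
linear velocity = 0.742 m/s


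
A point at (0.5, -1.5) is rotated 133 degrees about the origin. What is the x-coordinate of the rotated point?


x' = x*cos(theta) - y*sin(theta)
cos(133 deg) = -0.682, sin(133 deg) = 0.7314
x' = 0.5 * -0.682 - -1.5 * 0.7314
= -0.341 - -1.097
= 0.756


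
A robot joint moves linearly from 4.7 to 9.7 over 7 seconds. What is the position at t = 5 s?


s = t/T = 5/7 = 0.7143
p(t) = p0 + (pf-p0)*s
= 4.7 + (9.7 - 4.7) * 0.7143
= 8.2714


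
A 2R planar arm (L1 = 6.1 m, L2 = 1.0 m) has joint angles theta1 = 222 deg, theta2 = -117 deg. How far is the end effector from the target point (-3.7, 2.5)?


End effector via forward kinematics:
x = L1*cos(t1) + L2*cos(t1+t2) = -4.792
y = L1*sin(t1) + L2*sin(t1+t2) = -3.1158
Distance to target:
d = sqrt((-3.7 - -4.792)^2 + (2.5 - -3.1158)^2)
= sqrt(1.1925 + 31.5369)
= 5.721 m


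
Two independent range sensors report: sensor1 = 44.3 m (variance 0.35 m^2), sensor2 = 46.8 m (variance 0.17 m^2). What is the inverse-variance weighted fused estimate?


w1 = (1/var1) / (1/var1 + 1/var2)
   = 2.8571 / (2.8571 + 5.8824) = 0.3269
w2 = 1 - w1 = 0.6731
fused = w1*s1 + w2*s2 = 14.4827 + 31.5
= 45.9827 m


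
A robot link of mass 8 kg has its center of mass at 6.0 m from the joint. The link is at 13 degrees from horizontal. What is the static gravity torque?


tau = m*g*L*cos(angle)
= 8 * 9.81 * 6.0 * cos(13 deg)
= 8 * 9.81 * 6.0 * 0.9744
= 458.8114 Nm


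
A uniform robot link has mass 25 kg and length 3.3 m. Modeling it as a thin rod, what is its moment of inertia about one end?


I = (1/3) * m * L^2
= (1/3) * 25 * 3.3^2
= 0.333333 * 25 * 10.89
= 90.75 kg*m^2


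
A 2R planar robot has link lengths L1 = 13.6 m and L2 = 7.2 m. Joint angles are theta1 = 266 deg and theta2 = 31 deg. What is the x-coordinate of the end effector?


Convert angles to radians: theta1 = 4.6426, theta2 = 0.5411
x = L1*cos(theta1) + L2*cos(theta1+theta2)
x = -0.9487 + 3.2687
x = 2.32


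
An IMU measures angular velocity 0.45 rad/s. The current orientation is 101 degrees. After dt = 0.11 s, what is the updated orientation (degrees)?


delta_theta = w * dt = 0.45 * 0.11 = 0.0495 rad
= 2.8361 deg
theta_new = 101 + 2.8361 = 103.8361 deg


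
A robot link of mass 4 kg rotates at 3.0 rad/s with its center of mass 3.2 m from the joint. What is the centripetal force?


F = m * omega^2 * r
= 4 * 3.0^2 * 3.2
= 4 * 9.0 * 3.2
= 115.2 N


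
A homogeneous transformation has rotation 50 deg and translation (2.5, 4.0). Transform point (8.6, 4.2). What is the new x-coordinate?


x' = cos(theta)*px - sin(theta)*py + tx
= 0.6428*8.6 - 0.766*4.2 + 2.5
= 4.8106


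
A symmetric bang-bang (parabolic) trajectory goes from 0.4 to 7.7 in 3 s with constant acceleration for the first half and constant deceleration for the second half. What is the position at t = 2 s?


Symmetric rest-to-rest: each phase covers (pf-p0)/2 in time T/2. 0.5*a*(T/2)^2 = (pf-p0)/2 => a = 4*(pf-p0)/T^2
a = 4*(7.7-0.4)/3^2 = 3.2444
t = 2 is in the deceleration phase (t > T/2).
p = pf - 0.5*a*(T-t)^2 = 7.7 - 0.5*3.2444*1^2
= 6.0778


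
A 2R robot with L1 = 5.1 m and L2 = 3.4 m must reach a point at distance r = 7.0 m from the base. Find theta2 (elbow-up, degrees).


cos(theta2) = (r^2 - L1^2 - L2^2) / (2*L1*L2)
cos(theta2) = (49.0 - 26.01 - 11.56) / 34.68
cos(theta2) = 0.329585
theta2 = 70.7564 degrees


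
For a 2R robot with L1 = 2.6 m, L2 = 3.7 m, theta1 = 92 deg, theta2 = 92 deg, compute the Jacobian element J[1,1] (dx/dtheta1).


J[1,1] = -L1*sin(t1) - L2*sin(t1+t2)
= -2.6*sin(92) - 3.7*sin(184)
= -2.3403


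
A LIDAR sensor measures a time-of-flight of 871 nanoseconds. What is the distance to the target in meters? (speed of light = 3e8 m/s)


tof = 871 ns = 8.71e-07 s
dist = c * tof / 2
= 3e8 * 8.71e-07 / 2
= 130.65 m


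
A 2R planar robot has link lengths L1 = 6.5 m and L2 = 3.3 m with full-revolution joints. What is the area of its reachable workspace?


r_max = L1 + L2 = 9.8 m
r_min = |L1 - L2| = 3.2 m
Area = pi*(r_max^2 - r_min^2)
= pi*(96.04 - 10.24)
= pi * 85.8
= 269.5486 m^2


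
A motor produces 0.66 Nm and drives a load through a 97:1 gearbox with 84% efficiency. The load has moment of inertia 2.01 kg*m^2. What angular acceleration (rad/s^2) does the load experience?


tau_out = tau_motor * N * eta
= 0.66 * 97 * 0.84 = 53.7768 Nm
alpha = tau_out / I = 53.7768 / 2.01
= 26.7546 rad/s^2
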